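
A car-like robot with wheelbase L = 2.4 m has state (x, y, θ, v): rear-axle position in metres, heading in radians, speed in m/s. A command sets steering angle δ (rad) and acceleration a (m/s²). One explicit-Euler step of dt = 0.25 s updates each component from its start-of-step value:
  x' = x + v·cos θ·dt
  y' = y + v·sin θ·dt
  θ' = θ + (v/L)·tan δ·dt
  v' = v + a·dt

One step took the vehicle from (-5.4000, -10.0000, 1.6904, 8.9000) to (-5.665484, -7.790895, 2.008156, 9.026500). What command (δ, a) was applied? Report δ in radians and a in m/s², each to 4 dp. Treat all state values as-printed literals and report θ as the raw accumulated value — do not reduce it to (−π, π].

a = (v'−v)/dt = (0.126500)/0.25 = 0.5060
Δθ = θ'−θ = 0.317756;  (v·dt/L) = 8.9000·0.25/2.4 = 0.927083
tan δ = Δθ·L/(v·dt) = 0.342748  →  δ = 0.3302

δ = 0.3302, a = 0.5060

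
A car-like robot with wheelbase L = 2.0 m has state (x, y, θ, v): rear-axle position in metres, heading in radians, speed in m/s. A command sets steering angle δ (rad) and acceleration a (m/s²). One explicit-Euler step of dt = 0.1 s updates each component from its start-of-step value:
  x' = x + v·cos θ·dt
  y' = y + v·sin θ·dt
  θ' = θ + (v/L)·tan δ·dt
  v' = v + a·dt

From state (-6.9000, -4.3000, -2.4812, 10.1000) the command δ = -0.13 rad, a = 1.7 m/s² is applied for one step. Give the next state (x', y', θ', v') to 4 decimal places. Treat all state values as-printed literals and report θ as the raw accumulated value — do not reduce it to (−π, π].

(-7.6976, -4.9196, -2.5472, 10.2700)

x' = -6.9000 + 10.1000·cos(-2.4812)·0.1 = -7.6976
y' = -4.3000 + 10.1000·sin(-2.4812)·0.1 = -4.9196
θ' = -2.4812 + (10.1000/2.0)·tan(-0.13)·0.1 = -2.5472
v' = 10.1000 + 1.7000·0.1 = 10.2700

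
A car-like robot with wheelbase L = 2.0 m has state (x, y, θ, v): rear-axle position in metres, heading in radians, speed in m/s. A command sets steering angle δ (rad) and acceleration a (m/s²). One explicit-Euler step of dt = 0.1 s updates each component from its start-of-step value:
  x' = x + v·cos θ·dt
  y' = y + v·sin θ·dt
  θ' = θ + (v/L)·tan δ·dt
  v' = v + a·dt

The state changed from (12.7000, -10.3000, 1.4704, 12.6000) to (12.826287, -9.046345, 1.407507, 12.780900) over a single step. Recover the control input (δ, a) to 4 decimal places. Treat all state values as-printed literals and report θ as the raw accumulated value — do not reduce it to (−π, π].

a = (v'−v)/dt = (0.180900)/0.1 = 1.8090
Δθ = θ'−θ = -0.062893;  (v·dt/L) = 12.6000·0.1/2.0 = 0.630000
tan δ = Δθ·L/(v·dt) = -0.099830  →  δ = -0.0995

δ = -0.0995, a = 1.8090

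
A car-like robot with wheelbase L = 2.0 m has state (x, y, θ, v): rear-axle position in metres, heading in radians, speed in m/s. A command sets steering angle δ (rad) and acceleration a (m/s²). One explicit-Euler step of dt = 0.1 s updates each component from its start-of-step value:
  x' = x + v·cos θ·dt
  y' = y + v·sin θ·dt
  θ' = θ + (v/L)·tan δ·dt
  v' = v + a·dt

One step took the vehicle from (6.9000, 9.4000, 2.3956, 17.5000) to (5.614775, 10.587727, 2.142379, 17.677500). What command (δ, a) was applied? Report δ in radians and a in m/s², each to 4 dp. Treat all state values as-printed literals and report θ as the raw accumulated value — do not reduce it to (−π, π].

a = (v'−v)/dt = (0.177500)/0.1 = 1.7750
Δθ = θ'−θ = -0.253221;  (v·dt/L) = 17.5000·0.1/2.0 = 0.875000
tan δ = Δθ·L/(v·dt) = -0.289395  →  δ = -0.2817

δ = -0.2817, a = 1.7750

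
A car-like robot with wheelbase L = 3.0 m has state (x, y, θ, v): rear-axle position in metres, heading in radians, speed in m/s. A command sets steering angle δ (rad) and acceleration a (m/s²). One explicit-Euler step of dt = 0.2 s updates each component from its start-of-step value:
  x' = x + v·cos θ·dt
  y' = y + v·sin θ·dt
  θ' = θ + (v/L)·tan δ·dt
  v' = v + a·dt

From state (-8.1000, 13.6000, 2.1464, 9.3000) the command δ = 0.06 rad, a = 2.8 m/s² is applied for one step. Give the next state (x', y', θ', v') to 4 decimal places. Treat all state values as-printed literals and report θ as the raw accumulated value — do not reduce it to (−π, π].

(-9.1125, 15.1603, 2.1836, 9.8600)

x' = -8.1000 + 9.3000·cos(2.1464)·0.2 = -9.1125
y' = 13.6000 + 9.3000·sin(2.1464)·0.2 = 15.1603
θ' = 2.1464 + (9.3000/3.0)·tan(0.06)·0.2 = 2.1836
v' = 9.3000 + 2.8000·0.2 = 9.8600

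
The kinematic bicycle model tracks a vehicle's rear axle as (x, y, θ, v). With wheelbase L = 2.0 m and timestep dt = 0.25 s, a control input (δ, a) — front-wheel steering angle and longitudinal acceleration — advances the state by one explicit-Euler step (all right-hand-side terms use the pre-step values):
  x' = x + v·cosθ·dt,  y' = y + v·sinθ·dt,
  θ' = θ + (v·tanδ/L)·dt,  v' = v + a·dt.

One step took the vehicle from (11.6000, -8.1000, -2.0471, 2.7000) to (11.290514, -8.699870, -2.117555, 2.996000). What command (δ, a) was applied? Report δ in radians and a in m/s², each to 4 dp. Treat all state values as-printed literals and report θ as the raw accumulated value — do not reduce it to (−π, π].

a = (v'−v)/dt = (0.296000)/0.25 = 1.1840
Δθ = θ'−θ = -0.070455;  (v·dt/L) = 2.7000·0.25/2.0 = 0.337500
tan δ = Δθ·L/(v·dt) = -0.208756  →  δ = -0.2058

δ = -0.2058, a = 1.1840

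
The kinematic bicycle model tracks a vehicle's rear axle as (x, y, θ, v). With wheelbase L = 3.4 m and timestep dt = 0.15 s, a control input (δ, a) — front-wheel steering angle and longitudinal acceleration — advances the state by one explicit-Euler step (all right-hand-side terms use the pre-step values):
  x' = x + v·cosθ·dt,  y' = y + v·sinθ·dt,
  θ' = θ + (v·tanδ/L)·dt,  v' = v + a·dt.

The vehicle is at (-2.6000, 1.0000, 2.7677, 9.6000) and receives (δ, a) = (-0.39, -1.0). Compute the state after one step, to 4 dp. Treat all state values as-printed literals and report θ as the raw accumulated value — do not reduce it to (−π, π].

x' = -2.6000 + 9.6000·cos(2.7677)·0.15 = -3.9405
y' = 1.0000 + 9.6000·sin(2.7677)·0.15 = 1.5259
θ' = 2.7677 + (9.6000/3.4)·tan(-0.39)·0.15 = 2.5936
v' = 9.6000 − 1.0000·0.15 = 9.4500

(-3.9405, 1.5259, 2.5936, 9.4500)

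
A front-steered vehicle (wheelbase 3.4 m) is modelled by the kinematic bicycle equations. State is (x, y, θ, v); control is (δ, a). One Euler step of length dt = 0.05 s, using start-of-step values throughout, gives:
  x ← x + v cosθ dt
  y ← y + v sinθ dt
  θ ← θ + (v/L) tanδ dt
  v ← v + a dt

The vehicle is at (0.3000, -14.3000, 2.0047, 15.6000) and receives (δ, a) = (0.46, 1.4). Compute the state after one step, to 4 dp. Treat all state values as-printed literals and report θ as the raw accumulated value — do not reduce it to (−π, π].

x' = 0.3000 + 15.6000·cos(2.0047)·0.05 = -0.0279
y' = -14.3000 + 15.6000·sin(2.0047)·0.05 = -13.5923
θ' = 2.0047 + (15.6000/3.4)·tan(0.46)·0.05 = 2.1184
v' = 15.6000 + 1.4000·0.05 = 15.6700

(-0.0279, -13.5923, 2.1184, 15.6700)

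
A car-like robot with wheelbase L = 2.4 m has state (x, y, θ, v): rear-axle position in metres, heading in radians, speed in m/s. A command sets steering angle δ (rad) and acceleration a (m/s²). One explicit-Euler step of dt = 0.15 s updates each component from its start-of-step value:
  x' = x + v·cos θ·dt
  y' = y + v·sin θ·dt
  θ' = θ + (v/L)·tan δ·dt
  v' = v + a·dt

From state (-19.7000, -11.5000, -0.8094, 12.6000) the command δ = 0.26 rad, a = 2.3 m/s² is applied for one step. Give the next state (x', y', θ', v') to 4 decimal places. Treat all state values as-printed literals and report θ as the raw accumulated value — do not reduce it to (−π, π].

(-18.3960, -12.8681, -0.5999, 12.9450)

x' = -19.7000 + 12.6000·cos(-0.8094)·0.15 = -18.3960
y' = -11.5000 + 12.6000·sin(-0.8094)·0.15 = -12.8681
θ' = -0.8094 + (12.6000/2.4)·tan(0.26)·0.15 = -0.5999
v' = 12.6000 + 2.3000·0.15 = 12.9450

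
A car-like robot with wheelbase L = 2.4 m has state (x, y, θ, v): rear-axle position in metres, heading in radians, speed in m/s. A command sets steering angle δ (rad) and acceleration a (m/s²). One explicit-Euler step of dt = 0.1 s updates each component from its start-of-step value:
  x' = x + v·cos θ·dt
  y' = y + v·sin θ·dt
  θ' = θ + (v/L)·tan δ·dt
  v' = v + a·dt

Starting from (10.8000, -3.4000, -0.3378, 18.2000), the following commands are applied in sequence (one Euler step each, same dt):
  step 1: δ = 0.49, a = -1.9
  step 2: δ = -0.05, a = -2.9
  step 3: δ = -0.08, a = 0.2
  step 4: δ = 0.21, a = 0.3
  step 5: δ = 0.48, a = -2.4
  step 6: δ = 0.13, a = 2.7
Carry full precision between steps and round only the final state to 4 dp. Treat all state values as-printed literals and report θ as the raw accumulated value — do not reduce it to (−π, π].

(21.1486, -2.7986, 0.6085, 17.8000)

after step 1 (δ=0.49, a=-1.9): (12.517145, -4.003170, 0.066686, 18.010000)
after step 2 (δ=-0.05, a=-2.9): (14.314142, -3.883158, 0.029134, 17.720000)
after step 3 (δ=-0.08, a=0.2): (16.085390, -3.831540, -0.030059, 17.740000)
after step 4 (δ=0.21, a=0.3): (17.858588, -3.884857, 0.127489, 17.770000)
after step 5 (δ=0.48, a=-2.4): (19.621167, -3.658922, 0.512958, 17.530000)
after step 6 (δ=0.13, a=2.7): (21.148550, -2.798627, 0.608450, 17.800000)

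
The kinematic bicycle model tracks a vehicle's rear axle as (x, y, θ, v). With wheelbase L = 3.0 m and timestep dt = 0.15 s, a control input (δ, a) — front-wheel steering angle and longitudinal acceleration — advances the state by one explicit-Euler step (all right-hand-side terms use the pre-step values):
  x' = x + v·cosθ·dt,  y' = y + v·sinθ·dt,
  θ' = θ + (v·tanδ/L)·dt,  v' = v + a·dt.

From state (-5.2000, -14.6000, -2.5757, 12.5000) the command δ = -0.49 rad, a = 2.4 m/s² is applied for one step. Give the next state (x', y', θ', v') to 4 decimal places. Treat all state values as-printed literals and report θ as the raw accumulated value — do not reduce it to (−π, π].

x' = -5.2000 + 12.5000·cos(-2.5757)·0.15 = -6.7827
y' = -14.6000 + 12.5000·sin(-2.5757)·0.15 = -15.6053
θ' = -2.5757 + (12.5000/3.0)·tan(-0.49)·0.15 = -2.9091
v' = 12.5000 + 2.4000·0.15 = 12.8600

(-6.7827, -15.6053, -2.9091, 12.8600)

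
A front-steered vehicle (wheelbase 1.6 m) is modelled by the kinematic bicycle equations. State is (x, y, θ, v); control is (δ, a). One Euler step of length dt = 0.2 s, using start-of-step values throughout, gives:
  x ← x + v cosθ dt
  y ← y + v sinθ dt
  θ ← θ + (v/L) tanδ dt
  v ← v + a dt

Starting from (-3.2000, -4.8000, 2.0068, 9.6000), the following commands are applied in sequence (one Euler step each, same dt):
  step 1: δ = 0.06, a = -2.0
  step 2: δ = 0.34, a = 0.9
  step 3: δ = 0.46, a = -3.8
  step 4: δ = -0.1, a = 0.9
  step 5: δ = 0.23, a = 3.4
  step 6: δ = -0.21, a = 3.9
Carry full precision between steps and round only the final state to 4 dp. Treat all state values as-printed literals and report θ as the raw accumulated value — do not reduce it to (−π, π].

(-11.7332, 0.0007, 2.9635, 10.2600)

after step 1 (δ=0.06, a=-2.0): (-4.010855, -3.059622, 2.078887, 9.200000)
after step 2 (δ=0.34, a=0.9): (-4.906033, -1.452060, 2.485684, 9.380000)
after step 3 (δ=0.46, a=-3.8): (-6.392752, -0.307926, 3.066598, 8.620000)
after step 4 (δ=-0.1, a=0.9): (-8.111906, -0.178756, 2.958487, 8.800000)
after step 5 (δ=0.23, a=3.4): (-9.842484, 0.141713, 3.216045, 9.480000)
after step 6 (δ=-0.21, a=3.9): (-11.733231, 0.000682, 2.963471, 10.260000)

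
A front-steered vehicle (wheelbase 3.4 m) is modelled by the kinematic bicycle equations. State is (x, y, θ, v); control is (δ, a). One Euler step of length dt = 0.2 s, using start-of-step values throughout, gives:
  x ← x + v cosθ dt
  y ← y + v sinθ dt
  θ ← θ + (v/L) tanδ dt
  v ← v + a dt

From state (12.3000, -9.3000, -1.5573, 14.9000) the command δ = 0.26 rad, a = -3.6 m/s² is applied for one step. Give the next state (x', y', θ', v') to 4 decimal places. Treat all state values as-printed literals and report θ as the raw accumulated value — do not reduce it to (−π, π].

(12.3402, -12.2797, -1.3241, 14.1800)

x' = 12.3000 + 14.9000·cos(-1.5573)·0.2 = 12.3402
y' = -9.3000 + 14.9000·sin(-1.5573)·0.2 = -12.2797
θ' = -1.5573 + (14.9000/3.4)·tan(0.26)·0.2 = -1.3241
v' = 14.9000 − 3.6000·0.2 = 14.1800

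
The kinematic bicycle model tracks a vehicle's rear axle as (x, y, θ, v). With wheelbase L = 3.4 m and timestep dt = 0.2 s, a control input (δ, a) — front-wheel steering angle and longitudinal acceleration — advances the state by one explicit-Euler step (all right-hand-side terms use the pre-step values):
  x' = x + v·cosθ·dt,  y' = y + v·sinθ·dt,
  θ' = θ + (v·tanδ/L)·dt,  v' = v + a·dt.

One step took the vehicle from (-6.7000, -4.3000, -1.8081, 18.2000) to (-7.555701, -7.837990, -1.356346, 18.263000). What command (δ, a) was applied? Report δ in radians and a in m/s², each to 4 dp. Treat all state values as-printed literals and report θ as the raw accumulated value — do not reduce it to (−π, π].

a = (v'−v)/dt = (0.063000)/0.2 = 0.3150
Δθ = θ'−θ = 0.451754;  (v·dt/L) = 18.2000·0.2/3.4 = 1.070588
tan δ = Δθ·L/(v·dt) = 0.421968  →  δ = 0.3993

δ = 0.3993, a = 0.3150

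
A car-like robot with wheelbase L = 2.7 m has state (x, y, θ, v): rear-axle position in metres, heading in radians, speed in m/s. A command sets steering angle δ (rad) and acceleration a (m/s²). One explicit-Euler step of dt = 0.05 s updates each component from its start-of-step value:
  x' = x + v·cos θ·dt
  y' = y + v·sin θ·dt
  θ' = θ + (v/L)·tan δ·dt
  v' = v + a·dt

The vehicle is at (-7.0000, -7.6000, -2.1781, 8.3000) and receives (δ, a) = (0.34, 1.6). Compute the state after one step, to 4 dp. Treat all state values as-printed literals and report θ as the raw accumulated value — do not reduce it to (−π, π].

(-7.2368, -7.9408, -2.1237, 8.3800)

x' = -7.0000 + 8.3000·cos(-2.1781)·0.05 = -7.2368
y' = -7.6000 + 8.3000·sin(-2.1781)·0.05 = -7.9408
θ' = -2.1781 + (8.3000/2.7)·tan(0.34)·0.05 = -2.1237
v' = 8.3000 + 1.6000·0.05 = 8.3800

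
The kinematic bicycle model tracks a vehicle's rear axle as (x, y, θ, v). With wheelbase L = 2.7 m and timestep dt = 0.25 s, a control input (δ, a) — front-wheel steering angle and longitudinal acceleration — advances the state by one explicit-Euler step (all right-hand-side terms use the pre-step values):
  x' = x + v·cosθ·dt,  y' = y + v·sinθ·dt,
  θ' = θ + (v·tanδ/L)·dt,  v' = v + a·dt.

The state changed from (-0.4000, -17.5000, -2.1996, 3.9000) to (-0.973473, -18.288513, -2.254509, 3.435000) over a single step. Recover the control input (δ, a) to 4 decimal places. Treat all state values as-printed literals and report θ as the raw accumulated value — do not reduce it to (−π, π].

δ = -0.1509, a = -1.8600

a = (v'−v)/dt = (-0.465000)/0.25 = -1.8600
Δθ = θ'−θ = -0.054909;  (v·dt/L) = 3.9000·0.25/2.7 = 0.361111
tan δ = Δθ·L/(v·dt) = -0.152056  →  δ = -0.1509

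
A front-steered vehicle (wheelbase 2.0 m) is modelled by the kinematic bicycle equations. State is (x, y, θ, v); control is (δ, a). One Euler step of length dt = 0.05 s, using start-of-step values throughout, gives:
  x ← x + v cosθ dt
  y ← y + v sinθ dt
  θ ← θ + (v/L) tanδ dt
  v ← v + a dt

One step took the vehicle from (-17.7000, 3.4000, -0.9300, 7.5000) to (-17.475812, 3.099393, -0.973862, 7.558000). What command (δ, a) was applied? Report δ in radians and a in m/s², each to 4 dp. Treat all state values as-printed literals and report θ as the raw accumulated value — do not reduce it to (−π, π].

δ = -0.2298, a = 1.1600

a = (v'−v)/dt = (0.058000)/0.05 = 1.1600
Δθ = θ'−θ = -0.043862;  (v·dt/L) = 7.5000·0.05/2.0 = 0.187500
tan δ = Δθ·L/(v·dt) = -0.233931  →  δ = -0.2298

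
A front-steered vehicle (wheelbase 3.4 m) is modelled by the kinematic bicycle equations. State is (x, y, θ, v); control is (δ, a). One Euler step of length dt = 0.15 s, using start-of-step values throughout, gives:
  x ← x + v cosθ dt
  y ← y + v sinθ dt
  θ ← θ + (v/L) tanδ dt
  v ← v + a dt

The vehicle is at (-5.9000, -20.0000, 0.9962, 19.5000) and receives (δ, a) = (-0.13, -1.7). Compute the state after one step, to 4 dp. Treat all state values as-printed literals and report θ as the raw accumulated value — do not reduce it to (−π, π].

(-4.3103, -17.5447, 0.8837, 19.2450)

x' = -5.9000 + 19.5000·cos(0.9962)·0.15 = -4.3103
y' = -20.0000 + 19.5000·sin(0.9962)·0.15 = -17.5447
θ' = 0.9962 + (19.5000/3.4)·tan(-0.13)·0.15 = 0.8837
v' = 19.5000 − 1.7000·0.15 = 19.2450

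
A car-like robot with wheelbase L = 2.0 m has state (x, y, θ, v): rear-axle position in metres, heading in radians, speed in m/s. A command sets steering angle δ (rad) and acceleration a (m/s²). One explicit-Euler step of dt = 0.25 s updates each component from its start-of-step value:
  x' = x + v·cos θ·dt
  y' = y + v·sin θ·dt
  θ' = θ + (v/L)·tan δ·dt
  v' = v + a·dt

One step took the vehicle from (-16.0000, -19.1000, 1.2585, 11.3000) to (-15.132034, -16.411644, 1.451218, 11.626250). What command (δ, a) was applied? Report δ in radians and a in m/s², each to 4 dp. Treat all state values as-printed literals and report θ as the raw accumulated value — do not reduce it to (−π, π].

δ = 0.1356, a = 1.3050

a = (v'−v)/dt = (0.326250)/0.25 = 1.3050
Δθ = θ'−θ = 0.192718;  (v·dt/L) = 11.3000·0.25/2.0 = 1.412500
tan δ = Δθ·L/(v·dt) = 0.136438  →  δ = 0.1356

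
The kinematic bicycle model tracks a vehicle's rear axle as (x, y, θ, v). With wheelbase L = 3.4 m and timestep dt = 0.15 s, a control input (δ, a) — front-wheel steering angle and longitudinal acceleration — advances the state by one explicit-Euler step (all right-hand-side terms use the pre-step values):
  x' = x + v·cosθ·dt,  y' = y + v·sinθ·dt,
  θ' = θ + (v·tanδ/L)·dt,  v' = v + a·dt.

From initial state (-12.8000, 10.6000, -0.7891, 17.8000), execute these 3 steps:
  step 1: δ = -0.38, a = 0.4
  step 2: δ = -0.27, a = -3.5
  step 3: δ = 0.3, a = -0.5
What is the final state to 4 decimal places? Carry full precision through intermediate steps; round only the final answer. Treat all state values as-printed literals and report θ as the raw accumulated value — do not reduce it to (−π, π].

after step 1 (δ=-0.38, a=0.4): (-10.919027, 8.705049, -1.102756, 17.860000)
after step 2 (δ=-0.27, a=-3.5): (-9.710429, 6.314164, -1.320826, 17.335000)
after step 3 (δ=0.3, a=-0.5): (-9.067190, 3.794730, -1.084252, 17.260000)

(-9.0672, 3.7947, -1.0843, 17.2600)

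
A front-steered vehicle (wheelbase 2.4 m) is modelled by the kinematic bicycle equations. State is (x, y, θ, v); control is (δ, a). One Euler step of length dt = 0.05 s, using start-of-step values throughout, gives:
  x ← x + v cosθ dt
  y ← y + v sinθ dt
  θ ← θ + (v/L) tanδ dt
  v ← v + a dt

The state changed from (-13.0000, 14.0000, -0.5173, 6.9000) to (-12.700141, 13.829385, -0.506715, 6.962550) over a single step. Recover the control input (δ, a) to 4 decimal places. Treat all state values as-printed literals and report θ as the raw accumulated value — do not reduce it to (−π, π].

δ = 0.0735, a = 1.2510

a = (v'−v)/dt = (0.062550)/0.05 = 1.2510
Δθ = θ'−θ = 0.010585;  (v·dt/L) = 6.9000·0.05/2.4 = 0.143750
tan δ = Δθ·L/(v·dt) = 0.073635  →  δ = 0.0735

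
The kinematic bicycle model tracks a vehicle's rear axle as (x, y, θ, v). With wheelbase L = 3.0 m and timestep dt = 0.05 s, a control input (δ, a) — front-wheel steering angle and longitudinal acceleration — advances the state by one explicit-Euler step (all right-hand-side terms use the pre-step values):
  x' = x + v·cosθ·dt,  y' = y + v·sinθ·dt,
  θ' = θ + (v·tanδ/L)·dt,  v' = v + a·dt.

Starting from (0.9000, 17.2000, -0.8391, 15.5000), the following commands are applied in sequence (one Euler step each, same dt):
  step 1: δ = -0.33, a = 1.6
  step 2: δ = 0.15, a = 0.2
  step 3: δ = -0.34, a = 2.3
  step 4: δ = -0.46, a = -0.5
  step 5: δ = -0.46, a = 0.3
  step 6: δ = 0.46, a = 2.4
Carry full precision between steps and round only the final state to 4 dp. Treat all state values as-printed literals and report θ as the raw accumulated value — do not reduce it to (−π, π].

after step 1 (δ=-0.33, a=1.6): (1.417803, 16.623367, -0.927586, 15.580000)
after step 2 (δ=0.15, a=0.2): (1.885022, 16.000032, -0.888341, 15.590000)
after step 3 (δ=-0.34, a=2.3): (2.376653, 15.395119, -0.980253, 15.705000)
after step 4 (δ=-0.46, a=-0.5): (2.813890, 14.742860, -1.109937, 15.680000)
after step 5 (δ=-0.46, a=0.3): (3.162548, 14.040654, -1.239414, 15.695000)
after step 6 (δ=0.46, a=2.4): (3.417867, 13.298600, -1.109813, 15.815000)

(3.4179, 13.2986, -1.1098, 15.8150)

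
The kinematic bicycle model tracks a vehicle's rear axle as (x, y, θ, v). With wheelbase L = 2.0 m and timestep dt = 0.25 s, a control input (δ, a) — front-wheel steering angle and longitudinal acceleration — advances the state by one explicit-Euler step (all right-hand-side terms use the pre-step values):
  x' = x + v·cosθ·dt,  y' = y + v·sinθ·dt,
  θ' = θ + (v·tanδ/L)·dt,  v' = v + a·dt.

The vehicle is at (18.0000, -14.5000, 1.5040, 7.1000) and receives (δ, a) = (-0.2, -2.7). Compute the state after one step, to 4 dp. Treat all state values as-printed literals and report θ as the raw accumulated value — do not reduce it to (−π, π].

x' = 18.0000 + 7.1000·cos(1.5040)·0.25 = 18.1185
y' = -14.5000 + 7.1000·sin(1.5040)·0.25 = -12.7290
θ' = 1.5040 + (7.1000/2.0)·tan(-0.2)·0.25 = 1.3241
v' = 7.1000 − 2.7000·0.25 = 6.4250

(18.1185, -12.7290, 1.3241, 6.4250)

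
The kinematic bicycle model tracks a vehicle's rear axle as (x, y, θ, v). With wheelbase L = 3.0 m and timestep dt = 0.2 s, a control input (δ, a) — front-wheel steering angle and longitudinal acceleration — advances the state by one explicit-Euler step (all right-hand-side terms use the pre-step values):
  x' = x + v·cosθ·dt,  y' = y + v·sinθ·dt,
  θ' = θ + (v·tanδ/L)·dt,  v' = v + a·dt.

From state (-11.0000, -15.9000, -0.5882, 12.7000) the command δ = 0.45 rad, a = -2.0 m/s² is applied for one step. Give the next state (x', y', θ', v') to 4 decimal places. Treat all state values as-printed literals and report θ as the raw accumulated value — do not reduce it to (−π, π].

(-8.8869, -17.3094, -0.1792, 12.3000)

x' = -11.0000 + 12.7000·cos(-0.5882)·0.2 = -8.8869
y' = -15.9000 + 12.7000·sin(-0.5882)·0.2 = -17.3094
θ' = -0.5882 + (12.7000/3.0)·tan(0.45)·0.2 = -0.1792
v' = 12.7000 − 2.0000·0.2 = 12.3000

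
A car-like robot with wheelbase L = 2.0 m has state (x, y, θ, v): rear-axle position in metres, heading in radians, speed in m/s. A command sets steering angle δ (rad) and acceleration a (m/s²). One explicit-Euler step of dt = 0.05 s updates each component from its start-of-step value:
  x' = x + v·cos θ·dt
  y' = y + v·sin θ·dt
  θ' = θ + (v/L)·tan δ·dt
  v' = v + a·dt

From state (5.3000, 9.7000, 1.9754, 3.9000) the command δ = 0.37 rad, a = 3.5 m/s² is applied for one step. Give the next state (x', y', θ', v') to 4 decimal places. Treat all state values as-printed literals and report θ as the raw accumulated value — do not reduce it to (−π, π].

x' = 5.3000 + 3.9000·cos(1.9754)·0.05 = 5.2232
y' = 9.7000 + 3.9000·sin(1.9754)·0.05 = 9.8793
θ' = 1.9754 + (3.9000/2.0)·tan(0.37)·0.05 = 2.0132
v' = 3.9000 + 3.5000·0.05 = 4.0750

(5.2232, 9.8793, 2.0132, 4.0750)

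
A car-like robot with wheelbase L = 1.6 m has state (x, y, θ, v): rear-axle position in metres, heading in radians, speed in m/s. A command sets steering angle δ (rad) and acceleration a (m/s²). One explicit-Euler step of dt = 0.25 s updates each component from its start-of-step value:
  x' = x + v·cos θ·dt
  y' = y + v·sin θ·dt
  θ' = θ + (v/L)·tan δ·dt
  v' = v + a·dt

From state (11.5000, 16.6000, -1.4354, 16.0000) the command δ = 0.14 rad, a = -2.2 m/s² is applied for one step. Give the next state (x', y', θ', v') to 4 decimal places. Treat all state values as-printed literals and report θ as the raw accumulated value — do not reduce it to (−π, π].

(12.0399, 12.6366, -1.0831, 15.4500)

x' = 11.5000 + 16.0000·cos(-1.4354)·0.25 = 12.0399
y' = 16.6000 + 16.0000·sin(-1.4354)·0.25 = 12.6366
θ' = -1.4354 + (16.0000/1.6)·tan(0.14)·0.25 = -1.0831
v' = 16.0000 − 2.2000·0.25 = 15.4500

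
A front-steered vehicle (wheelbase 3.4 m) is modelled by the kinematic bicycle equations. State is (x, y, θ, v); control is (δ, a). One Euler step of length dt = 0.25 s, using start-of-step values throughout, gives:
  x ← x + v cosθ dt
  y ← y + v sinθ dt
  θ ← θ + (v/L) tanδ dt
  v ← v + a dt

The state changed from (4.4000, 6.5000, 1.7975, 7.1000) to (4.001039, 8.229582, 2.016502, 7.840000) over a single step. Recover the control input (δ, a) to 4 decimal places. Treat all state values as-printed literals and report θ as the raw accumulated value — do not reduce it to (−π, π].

a = (v'−v)/dt = (0.740000)/0.25 = 2.9600
Δθ = θ'−θ = 0.219002;  (v·dt/L) = 7.1000·0.25/3.4 = 0.522059
tan δ = Δθ·L/(v·dt) = 0.419497  →  δ = 0.3972

δ = 0.3972, a = 2.9600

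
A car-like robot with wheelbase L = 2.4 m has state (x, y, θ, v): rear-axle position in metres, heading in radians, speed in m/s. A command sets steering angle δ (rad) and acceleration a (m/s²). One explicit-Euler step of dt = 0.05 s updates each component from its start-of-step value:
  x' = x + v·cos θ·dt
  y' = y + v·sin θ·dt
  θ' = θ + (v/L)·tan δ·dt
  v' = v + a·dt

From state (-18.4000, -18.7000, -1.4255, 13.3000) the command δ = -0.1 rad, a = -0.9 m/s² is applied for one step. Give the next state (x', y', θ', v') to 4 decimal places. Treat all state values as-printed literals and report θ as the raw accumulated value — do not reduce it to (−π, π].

(-18.3037, -19.3580, -1.4533, 13.2550)

x' = -18.4000 + 13.3000·cos(-1.4255)·0.05 = -18.3037
y' = -18.7000 + 13.3000·sin(-1.4255)·0.05 = -19.3580
θ' = -1.4255 + (13.3000/2.4)·tan(-0.1)·0.05 = -1.4533
v' = 13.3000 − 0.9000·0.05 = 13.2550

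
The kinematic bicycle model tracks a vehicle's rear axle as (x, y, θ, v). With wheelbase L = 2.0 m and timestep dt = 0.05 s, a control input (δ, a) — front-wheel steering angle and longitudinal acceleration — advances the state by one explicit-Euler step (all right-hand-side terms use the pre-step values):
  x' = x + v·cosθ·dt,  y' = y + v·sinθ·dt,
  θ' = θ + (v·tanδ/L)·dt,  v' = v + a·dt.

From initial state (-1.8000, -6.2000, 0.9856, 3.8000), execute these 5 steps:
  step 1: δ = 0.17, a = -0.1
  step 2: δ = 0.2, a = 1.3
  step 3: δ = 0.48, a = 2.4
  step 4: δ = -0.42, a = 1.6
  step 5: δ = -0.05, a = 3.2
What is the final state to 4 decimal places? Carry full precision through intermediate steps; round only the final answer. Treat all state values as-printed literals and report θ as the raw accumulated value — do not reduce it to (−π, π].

after step 1 (δ=0.17, a=-0.1): (-1.695051, -6.041615, 1.001907, 3.795000)
after step 2 (δ=0.2, a=1.3): (-1.592833, -5.881751, 1.021140, 3.860000)
after step 3 (δ=0.48, a=2.4): (-1.492011, -5.717179, 1.071378, 3.980000)
after step 4 (δ=-0.42, a=1.6): (-1.396707, -5.542485, 1.026944, 4.060000)
after step 5 (δ=-0.05, a=3.2): (-1.291668, -5.368773, 1.021865, 4.220000)

(-1.2917, -5.3688, 1.0219, 4.2200)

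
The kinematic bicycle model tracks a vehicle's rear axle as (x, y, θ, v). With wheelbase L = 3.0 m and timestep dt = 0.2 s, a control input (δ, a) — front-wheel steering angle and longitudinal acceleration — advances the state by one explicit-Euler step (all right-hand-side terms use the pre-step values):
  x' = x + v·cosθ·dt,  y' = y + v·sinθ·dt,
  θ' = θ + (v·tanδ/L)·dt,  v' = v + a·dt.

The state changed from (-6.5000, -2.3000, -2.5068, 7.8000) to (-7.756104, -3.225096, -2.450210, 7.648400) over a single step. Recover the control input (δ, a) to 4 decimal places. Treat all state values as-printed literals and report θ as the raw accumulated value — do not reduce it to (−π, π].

δ = 0.1084, a = -0.7580

a = (v'−v)/dt = (-0.151600)/0.2 = -0.7580
Δθ = θ'−θ = 0.056590;  (v·dt/L) = 7.8000·0.2/3.0 = 0.520000
tan δ = Δθ·L/(v·dt) = 0.108827  →  δ = 0.1084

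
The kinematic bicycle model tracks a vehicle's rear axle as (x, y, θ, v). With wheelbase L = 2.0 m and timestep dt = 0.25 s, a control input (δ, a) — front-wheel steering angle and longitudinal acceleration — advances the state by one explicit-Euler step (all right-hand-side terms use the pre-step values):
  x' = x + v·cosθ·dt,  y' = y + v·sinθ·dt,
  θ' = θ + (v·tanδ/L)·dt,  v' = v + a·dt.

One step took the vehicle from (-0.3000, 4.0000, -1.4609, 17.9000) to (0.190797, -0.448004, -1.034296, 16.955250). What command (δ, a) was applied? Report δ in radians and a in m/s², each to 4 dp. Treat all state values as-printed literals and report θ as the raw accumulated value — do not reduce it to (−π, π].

a = (v'−v)/dt = (-0.944750)/0.25 = -3.7790
Δθ = θ'−θ = 0.426604;  (v·dt/L) = 17.9000·0.25/2.0 = 2.237500
tan δ = Δθ·L/(v·dt) = 0.190661  →  δ = 0.1884

δ = 0.1884, a = -3.7790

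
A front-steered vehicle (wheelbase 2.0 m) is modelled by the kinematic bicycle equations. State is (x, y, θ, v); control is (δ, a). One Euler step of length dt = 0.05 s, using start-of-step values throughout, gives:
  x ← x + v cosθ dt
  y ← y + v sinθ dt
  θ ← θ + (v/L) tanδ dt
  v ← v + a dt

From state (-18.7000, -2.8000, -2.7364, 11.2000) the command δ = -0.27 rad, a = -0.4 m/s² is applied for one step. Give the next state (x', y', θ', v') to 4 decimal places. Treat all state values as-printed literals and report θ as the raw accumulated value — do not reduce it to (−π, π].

x' = -18.7000 + 11.2000·cos(-2.7364)·0.05 = -19.2147
y' = -2.8000 + 11.2000·sin(-2.7364)·0.05 = -3.0207
θ' = -2.7364 + (11.2000/2.0)·tan(-0.27)·0.05 = -2.8139
v' = 11.2000 − 0.4000·0.05 = 11.1800

(-19.2147, -3.0207, -2.8139, 11.1800)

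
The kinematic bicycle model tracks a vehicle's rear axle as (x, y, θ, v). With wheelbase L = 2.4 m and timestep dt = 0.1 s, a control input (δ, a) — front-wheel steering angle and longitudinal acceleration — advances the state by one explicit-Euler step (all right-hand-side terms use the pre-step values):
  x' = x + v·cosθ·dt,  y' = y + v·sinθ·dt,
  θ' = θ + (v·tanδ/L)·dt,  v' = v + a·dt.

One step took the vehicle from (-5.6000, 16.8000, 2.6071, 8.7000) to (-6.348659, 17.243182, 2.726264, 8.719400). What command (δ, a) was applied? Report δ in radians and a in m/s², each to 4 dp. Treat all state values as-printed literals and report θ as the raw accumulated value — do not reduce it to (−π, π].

a = (v'−v)/dt = (0.019400)/0.1 = 0.1940
Δθ = θ'−θ = 0.119164;  (v·dt/L) = 8.7000·0.1/2.4 = 0.362500
tan δ = Δθ·L/(v·dt) = 0.328728  →  δ = 0.3176

δ = 0.3176, a = 0.1940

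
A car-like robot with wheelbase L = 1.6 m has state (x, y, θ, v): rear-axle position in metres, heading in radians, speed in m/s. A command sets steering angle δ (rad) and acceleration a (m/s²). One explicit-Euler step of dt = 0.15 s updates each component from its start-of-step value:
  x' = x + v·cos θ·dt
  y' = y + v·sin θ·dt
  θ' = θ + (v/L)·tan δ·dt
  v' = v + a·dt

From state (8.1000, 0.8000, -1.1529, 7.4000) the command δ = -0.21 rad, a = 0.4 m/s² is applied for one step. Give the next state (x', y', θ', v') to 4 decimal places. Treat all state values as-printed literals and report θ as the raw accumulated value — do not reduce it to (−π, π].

(8.5505, -0.2145, -1.3008, 7.4600)

x' = 8.1000 + 7.4000·cos(-1.1529)·0.15 = 8.5505
y' = 0.8000 + 7.4000·sin(-1.1529)·0.15 = -0.2145
θ' = -1.1529 + (7.4000/1.6)·tan(-0.21)·0.15 = -1.3008
v' = 7.4000 + 0.4000·0.15 = 7.4600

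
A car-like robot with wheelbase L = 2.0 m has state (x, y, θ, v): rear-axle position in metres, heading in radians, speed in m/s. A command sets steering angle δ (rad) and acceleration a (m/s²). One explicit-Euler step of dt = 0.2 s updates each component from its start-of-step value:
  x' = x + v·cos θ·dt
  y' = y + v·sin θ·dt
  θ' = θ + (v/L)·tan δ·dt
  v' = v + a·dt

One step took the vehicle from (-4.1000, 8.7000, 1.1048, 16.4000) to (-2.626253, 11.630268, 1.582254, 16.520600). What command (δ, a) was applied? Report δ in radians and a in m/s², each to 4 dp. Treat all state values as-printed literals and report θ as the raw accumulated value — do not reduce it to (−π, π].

δ = 0.2833, a = 0.6030

a = (v'−v)/dt = (0.120600)/0.2 = 0.6030
Δθ = θ'−θ = 0.477454;  (v·dt/L) = 16.4000·0.2/2.0 = 1.640000
tan δ = Δθ·L/(v·dt) = 0.291130  →  δ = 0.2833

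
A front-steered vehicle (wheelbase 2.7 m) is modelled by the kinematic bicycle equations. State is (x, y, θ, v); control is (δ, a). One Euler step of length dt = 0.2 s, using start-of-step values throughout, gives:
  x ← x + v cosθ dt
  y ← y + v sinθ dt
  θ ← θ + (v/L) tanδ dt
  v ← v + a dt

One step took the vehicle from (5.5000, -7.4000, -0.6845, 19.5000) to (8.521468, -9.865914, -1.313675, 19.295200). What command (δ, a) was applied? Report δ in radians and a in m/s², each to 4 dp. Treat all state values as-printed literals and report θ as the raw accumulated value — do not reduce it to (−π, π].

a = (v'−v)/dt = (-0.204800)/0.2 = -1.0240
Δθ = θ'−θ = -0.629175;  (v·dt/L) = 19.5000·0.2/2.7 = 1.444444
tan δ = Δθ·L/(v·dt) = -0.435583  →  δ = -0.4108

δ = -0.4108, a = -1.0240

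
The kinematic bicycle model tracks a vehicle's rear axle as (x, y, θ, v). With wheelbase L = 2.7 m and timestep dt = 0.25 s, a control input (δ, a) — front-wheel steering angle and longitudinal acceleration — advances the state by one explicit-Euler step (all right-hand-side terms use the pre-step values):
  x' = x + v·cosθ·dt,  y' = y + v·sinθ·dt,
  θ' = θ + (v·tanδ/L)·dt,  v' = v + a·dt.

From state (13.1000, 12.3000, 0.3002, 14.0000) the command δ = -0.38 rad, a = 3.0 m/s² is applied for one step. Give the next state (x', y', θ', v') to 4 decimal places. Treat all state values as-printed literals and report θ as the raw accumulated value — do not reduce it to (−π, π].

x' = 13.1000 + 14.0000·cos(0.3002)·0.25 = 16.4435
y' = 12.3000 + 14.0000·sin(0.3002)·0.25 = 13.3350
θ' = 0.3002 + (14.0000/2.7)·tan(-0.38)·0.25 = -0.2176
v' = 14.0000 + 3.0000·0.25 = 14.7500

(16.4435, 13.3350, -0.2176, 14.7500)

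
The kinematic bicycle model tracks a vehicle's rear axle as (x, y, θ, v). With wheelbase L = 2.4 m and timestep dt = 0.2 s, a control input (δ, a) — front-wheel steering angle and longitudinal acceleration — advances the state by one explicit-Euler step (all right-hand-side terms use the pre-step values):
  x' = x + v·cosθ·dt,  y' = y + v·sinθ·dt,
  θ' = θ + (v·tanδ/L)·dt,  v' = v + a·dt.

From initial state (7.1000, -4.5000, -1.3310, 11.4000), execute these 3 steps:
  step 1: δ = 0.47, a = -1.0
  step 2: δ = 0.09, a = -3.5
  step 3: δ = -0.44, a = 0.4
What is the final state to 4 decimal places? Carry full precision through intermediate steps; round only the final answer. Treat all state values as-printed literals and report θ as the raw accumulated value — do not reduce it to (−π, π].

(10.6386, -9.8484, -1.1761, 10.5800)

after step 1 (δ=0.47, a=-1.0): (7.641511, -6.714761, -0.848432, 11.200000)
after step 2 (δ=0.09, a=-3.5): (9.122509, -8.395309, -0.764205, 10.500000)
after step 3 (δ=-0.44, a=0.4): (10.638568, -9.848432, -1.176138, 10.580000)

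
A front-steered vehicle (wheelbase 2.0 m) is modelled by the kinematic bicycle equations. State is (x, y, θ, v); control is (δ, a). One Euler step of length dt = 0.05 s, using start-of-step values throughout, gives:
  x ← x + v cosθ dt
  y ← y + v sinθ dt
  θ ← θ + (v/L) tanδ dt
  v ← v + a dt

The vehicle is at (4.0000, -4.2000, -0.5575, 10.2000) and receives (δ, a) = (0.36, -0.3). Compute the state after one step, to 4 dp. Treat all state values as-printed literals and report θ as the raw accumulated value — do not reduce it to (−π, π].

x' = 4.0000 + 10.2000·cos(-0.5575)·0.05 = 4.4328
y' = -4.2000 + 10.2000·sin(-0.5575)·0.05 = -4.4698
θ' = -0.5575 + (10.2000/2.0)·tan(0.36)·0.05 = -0.4615
v' = 10.2000 − 0.3000·0.05 = 10.1850

(4.4328, -4.4698, -0.4615, 10.1850)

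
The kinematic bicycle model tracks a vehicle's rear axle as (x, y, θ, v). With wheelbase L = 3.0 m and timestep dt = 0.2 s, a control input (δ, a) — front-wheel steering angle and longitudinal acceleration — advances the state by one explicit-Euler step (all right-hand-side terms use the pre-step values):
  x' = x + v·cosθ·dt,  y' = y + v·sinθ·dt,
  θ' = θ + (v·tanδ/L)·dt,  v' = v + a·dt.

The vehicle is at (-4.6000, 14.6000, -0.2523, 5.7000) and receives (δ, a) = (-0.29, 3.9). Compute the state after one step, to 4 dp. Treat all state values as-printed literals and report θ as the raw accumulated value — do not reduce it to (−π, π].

(-3.4961, 14.3154, -0.3657, 6.4800)

x' = -4.6000 + 5.7000·cos(-0.2523)·0.2 = -3.4961
y' = 14.6000 + 5.7000·sin(-0.2523)·0.2 = 14.3154
θ' = -0.2523 + (5.7000/3.0)·tan(-0.29)·0.2 = -0.3657
v' = 5.7000 + 3.9000·0.2 = 6.4800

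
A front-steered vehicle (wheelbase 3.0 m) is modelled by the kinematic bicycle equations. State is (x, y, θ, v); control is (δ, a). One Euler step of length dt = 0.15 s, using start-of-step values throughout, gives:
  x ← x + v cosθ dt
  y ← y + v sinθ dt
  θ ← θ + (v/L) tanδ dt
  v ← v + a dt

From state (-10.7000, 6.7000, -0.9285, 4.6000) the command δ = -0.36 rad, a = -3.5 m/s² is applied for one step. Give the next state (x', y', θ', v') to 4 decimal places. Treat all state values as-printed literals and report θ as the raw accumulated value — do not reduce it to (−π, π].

x' = -10.7000 + 4.6000·cos(-0.9285)·0.15 = -10.2867
y' = 6.7000 + 4.6000·sin(-0.9285)·0.15 = 6.1475
θ' = -0.9285 + (4.6000/3.0)·tan(-0.36)·0.15 = -1.0151
v' = 4.6000 − 3.5000·0.15 = 4.0750

(-10.2867, 6.1475, -1.0151, 4.0750)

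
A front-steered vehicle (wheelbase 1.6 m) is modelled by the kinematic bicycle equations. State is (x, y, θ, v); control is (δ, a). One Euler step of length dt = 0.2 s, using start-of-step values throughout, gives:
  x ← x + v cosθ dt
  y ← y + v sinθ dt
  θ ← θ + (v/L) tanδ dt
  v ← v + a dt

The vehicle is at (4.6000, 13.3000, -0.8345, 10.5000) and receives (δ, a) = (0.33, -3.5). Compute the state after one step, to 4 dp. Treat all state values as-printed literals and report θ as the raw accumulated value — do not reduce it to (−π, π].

(6.0103, 11.7440, -0.3849, 9.8000)

x' = 4.6000 + 10.5000·cos(-0.8345)·0.2 = 6.0103
y' = 13.3000 + 10.5000·sin(-0.8345)·0.2 = 11.7440
θ' = -0.8345 + (10.5000/1.6)·tan(0.33)·0.2 = -0.3849
v' = 10.5000 − 3.5000·0.2 = 9.8000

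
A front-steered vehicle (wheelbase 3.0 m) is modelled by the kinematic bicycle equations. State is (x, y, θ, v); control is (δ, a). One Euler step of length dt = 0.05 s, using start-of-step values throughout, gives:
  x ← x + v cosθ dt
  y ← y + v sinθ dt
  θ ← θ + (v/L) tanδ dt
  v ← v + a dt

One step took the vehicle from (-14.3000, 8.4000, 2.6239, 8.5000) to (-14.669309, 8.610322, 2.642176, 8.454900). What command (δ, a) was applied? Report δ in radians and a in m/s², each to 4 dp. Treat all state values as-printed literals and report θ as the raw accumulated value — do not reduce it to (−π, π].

δ = 0.1283, a = -0.9020

a = (v'−v)/dt = (-0.045100)/0.05 = -0.9020
Δθ = θ'−θ = 0.018276;  (v·dt/L) = 8.5000·0.05/3.0 = 0.141667
tan δ = Δθ·L/(v·dt) = 0.129007  →  δ = 0.1283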